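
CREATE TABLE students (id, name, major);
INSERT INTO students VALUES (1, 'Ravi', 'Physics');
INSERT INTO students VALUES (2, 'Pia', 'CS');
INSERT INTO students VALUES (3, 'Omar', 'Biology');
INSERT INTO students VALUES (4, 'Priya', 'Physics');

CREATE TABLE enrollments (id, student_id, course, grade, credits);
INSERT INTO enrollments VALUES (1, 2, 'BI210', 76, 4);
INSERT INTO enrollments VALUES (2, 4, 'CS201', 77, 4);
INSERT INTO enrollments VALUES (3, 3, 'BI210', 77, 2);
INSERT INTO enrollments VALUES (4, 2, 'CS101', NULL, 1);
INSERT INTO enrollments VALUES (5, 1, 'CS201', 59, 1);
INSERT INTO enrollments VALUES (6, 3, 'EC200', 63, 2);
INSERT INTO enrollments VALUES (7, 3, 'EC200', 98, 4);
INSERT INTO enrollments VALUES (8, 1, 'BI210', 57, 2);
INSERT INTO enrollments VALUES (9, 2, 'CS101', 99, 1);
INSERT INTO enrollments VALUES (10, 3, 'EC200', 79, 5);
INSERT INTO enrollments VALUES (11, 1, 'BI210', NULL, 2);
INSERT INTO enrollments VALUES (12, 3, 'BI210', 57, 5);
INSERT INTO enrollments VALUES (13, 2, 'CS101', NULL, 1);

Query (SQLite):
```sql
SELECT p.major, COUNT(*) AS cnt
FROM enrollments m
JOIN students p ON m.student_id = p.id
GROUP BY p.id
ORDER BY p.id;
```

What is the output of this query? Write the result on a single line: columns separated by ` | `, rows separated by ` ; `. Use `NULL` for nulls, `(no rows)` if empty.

Physics | 3 ; CS | 4 ; Biology | 5 ; Physics | 1

Join each enrollments row to its students via student_id.
Group joined rows by students.id; compute COUNT(*) per group.
  1: ids {5, 8, 11} → COUNT(*)=3
  2: ids {1, 4, 9, 13} → COUNT(*)=4
  3: ids {3, 6, 7, 10, 12} → COUNT(*)=5
  4: ids {2} → COUNT(*)=1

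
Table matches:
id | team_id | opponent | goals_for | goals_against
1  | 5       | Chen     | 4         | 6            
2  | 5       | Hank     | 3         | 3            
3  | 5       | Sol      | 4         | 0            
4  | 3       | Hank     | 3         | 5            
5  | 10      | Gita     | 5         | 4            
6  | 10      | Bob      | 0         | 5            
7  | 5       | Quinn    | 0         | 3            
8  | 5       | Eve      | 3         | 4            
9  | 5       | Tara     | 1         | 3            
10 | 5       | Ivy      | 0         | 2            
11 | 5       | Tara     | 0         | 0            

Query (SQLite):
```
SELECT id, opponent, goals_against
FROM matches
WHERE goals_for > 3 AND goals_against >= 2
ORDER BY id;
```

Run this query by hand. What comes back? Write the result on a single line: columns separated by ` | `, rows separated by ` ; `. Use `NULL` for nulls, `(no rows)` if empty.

goals_for > 3: ids {1, 3, 5}
goals_against >= 2: ids {1, 2, 4, 5, 6, 7, 8, 9, 10}
Combine with AND.

1 | Chen | 6 ; 5 | Gita | 4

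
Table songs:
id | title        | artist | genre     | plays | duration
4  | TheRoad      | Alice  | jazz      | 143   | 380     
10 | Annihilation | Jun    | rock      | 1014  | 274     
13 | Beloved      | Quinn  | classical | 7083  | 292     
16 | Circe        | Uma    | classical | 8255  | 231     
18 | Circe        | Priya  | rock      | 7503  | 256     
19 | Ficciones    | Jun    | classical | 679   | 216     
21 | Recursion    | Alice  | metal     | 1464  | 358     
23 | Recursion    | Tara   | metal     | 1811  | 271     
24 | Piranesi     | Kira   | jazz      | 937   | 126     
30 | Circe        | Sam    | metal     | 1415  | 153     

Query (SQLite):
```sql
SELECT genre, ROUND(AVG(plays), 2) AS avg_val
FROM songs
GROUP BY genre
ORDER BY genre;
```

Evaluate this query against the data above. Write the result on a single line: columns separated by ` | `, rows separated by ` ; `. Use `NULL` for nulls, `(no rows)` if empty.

Partition songs by genre; compute ROUND(AVG(plays), 2) within each group.
  classical: ids {13, 16, 19} → ROUND(AVG(plays), 2)=5339
  jazz: ids {4, 24} → ROUND(AVG(plays), 2)=540
  metal: ids {21, 23, 30} → ROUND(AVG(plays), 2)=1563.33
  rock: ids {10, 18} → ROUND(AVG(plays), 2)=4258.5

classical | 5339 ; jazz | 540 ; metal | 1563.33 ; rock | 4258.5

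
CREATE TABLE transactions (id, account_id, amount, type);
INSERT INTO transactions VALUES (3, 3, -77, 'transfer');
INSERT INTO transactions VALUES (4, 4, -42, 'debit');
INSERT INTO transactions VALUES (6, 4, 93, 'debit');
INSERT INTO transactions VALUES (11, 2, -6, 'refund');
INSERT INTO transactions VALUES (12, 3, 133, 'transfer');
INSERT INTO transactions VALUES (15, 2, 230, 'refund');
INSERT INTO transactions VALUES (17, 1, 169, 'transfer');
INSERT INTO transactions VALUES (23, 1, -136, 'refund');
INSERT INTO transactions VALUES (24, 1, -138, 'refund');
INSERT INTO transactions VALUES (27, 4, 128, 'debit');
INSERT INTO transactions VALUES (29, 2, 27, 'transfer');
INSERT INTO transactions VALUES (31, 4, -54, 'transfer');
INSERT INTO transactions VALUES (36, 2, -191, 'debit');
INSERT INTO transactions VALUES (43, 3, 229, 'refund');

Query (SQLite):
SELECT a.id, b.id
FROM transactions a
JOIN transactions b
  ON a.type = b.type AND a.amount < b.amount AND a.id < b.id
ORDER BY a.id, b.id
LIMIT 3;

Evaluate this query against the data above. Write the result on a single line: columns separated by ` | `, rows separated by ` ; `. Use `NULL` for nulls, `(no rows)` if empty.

Pairs (a,b) with same type, a.amount < b.amount, a.id < b.id.
type groups: debit:{4,6,27,36} refund:{11,15,23,24,43} transfer:{3,12,17,29,31}
Ordered by (a.id, b.id); first 3.

3 | 12 ; 3 | 17 ; 3 | 29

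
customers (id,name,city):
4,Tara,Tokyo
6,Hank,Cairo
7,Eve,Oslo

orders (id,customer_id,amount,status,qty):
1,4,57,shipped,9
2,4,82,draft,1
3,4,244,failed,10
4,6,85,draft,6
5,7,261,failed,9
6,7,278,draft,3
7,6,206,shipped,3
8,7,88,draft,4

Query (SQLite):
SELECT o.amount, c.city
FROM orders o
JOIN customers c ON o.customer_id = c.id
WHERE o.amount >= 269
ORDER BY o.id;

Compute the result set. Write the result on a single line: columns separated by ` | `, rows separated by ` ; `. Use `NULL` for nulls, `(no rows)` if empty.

278 | Oslo

Each orders row matches the customers row where customer_id = customers.id.
Then keep rows with o.amount >= 269.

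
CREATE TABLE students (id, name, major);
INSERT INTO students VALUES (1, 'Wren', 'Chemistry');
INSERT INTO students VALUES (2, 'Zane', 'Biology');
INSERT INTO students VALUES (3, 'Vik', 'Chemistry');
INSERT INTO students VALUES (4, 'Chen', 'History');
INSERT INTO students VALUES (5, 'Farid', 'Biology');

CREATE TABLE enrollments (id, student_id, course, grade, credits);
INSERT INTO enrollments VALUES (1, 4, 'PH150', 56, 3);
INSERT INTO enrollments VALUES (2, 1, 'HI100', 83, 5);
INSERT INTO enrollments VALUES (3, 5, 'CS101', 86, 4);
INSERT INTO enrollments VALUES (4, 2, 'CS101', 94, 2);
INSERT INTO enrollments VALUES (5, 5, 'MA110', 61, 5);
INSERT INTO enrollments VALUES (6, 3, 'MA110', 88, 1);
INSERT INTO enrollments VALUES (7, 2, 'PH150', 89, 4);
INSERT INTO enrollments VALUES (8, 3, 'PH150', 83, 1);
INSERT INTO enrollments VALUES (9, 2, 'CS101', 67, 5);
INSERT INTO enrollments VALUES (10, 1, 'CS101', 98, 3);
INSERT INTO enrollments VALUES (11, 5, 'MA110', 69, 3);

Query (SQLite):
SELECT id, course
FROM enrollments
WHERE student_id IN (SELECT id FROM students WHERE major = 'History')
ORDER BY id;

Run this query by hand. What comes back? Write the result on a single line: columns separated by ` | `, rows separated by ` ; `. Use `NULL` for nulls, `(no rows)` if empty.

1 | PH150

Inner query: students.id where major = 'History'.
Outer: keep enrollments rows whose student_id is in that set.
Inner query → {4}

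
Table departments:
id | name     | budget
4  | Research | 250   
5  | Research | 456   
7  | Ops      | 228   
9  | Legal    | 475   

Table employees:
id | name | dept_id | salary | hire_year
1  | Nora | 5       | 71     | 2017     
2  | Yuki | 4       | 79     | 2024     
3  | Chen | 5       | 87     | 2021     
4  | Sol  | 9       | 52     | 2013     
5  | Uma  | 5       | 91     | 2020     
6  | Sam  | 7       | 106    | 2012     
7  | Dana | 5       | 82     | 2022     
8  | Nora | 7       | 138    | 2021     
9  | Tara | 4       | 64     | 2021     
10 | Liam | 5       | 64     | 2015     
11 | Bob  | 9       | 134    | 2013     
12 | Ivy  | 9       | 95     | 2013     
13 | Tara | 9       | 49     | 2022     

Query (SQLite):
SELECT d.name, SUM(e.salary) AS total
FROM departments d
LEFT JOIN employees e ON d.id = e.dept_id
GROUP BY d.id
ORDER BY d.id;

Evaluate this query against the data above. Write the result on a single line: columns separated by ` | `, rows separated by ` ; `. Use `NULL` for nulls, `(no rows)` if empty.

Research | 143 ; Research | 395 ; Ops | 244 ; Legal | 330

LEFT JOIN keeps every departments row; unmatched ones get NULL for employees columns.
Group by departments.id and compute SUM(e.salary). SUM over an all-NULL group is NULL.
  4: ids {2, 9} → SUM(e.salary)=143
  5: ids {1, 3, 5, 7, 10} → SUM(e.salary)=395
  7: ids {6, 8} → SUM(e.salary)=244
  9: ids {4, 11, 12, 13} → SUM(e.salary)=330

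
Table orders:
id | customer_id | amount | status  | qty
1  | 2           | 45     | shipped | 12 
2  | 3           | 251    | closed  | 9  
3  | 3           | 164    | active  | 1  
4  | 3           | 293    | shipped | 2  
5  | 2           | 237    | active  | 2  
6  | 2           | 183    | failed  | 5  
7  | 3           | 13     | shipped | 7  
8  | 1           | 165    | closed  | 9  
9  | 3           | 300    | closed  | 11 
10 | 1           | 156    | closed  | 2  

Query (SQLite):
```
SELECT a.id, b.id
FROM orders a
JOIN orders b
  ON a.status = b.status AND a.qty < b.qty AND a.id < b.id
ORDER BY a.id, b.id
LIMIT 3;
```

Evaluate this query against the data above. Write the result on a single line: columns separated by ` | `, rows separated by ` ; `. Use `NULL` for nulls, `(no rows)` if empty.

Pairs (a,b) with same status, a.qty < b.qty, a.id < b.id.
status groups: active:{3,5} closed:{2,8,9,10} failed:{6} shipped:{1,4,7}
Ordered by (a.id, b.id); first 3.

2 | 9 ; 3 | 5 ; 4 | 7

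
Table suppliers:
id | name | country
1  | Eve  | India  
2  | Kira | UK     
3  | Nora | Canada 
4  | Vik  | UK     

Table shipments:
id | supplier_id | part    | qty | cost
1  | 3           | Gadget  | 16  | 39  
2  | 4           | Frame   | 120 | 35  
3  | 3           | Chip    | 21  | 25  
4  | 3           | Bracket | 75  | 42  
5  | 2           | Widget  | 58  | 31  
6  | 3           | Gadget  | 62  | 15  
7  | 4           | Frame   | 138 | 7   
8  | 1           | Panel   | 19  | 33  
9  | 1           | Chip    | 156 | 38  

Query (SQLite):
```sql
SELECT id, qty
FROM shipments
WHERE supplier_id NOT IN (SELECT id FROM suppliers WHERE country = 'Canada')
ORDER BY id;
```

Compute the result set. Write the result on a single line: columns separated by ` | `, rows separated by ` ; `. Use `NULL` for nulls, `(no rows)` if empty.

2 | 120 ; 5 | 58 ; 7 | 138 ; 8 | 19 ; 9 | 156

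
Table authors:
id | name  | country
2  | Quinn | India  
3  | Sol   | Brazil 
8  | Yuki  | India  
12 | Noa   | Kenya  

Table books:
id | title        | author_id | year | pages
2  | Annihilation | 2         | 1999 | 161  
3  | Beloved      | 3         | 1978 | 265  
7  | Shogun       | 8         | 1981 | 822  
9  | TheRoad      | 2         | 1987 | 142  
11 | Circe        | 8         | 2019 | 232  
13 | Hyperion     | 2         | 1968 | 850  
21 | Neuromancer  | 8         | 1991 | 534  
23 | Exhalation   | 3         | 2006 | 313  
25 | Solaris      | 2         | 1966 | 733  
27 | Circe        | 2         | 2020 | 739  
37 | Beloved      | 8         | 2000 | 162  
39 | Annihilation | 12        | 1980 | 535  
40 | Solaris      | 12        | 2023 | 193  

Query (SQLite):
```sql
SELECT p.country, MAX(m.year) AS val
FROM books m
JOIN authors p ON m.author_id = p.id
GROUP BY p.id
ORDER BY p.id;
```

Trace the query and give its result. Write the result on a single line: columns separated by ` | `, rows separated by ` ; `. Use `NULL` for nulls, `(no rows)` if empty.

India | 2020 ; Brazil | 2006 ; India | 2019 ; Kenya | 2023

Join each books row to its authors via author_id.
Group joined rows by authors.id; compute MAX(m.year) per group.
  2: ids {2, 9, 13, 25, 27} → MAX(m.year)=2020
  3: ids {3, 23} → MAX(m.year)=2006
  8: ids {7, 11, 21, 37} → MAX(m.year)=2019
  12: ids {39, 40} → MAX(m.year)=2023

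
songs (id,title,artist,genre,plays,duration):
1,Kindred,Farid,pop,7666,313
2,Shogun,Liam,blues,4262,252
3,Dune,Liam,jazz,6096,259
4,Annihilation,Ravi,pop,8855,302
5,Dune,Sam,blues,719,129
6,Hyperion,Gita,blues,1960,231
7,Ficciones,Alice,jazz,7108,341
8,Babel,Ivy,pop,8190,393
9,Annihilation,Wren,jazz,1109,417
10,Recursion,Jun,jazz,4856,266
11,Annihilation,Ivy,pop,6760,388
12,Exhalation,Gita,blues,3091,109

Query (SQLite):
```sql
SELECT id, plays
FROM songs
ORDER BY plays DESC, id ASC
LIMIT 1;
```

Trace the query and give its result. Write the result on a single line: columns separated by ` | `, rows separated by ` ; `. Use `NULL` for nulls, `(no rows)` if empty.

4 | 8855

Sort by plays desc, tiebreak id asc: (8855, id=4), (8190, id=8), (7666, id=1), (7108, id=7) …. Take first 1.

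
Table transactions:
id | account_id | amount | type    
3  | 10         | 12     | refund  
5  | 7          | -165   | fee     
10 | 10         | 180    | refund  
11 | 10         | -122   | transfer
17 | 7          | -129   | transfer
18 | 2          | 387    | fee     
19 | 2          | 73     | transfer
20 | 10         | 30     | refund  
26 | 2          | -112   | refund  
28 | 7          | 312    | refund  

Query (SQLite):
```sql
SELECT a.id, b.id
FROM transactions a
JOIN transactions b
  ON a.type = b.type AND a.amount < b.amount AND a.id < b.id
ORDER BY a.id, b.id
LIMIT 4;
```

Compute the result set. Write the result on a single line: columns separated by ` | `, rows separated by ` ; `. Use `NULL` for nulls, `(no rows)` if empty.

3 | 10 ; 3 | 20 ; 3 | 28 ; 5 | 18

Pairs (a,b) with same type, a.amount < b.amount, a.id < b.id.
type groups: fee:{5,18} refund:{3,10,20,26,28} transfer:{11,17,19}
Ordered by (a.id, b.id); first 4.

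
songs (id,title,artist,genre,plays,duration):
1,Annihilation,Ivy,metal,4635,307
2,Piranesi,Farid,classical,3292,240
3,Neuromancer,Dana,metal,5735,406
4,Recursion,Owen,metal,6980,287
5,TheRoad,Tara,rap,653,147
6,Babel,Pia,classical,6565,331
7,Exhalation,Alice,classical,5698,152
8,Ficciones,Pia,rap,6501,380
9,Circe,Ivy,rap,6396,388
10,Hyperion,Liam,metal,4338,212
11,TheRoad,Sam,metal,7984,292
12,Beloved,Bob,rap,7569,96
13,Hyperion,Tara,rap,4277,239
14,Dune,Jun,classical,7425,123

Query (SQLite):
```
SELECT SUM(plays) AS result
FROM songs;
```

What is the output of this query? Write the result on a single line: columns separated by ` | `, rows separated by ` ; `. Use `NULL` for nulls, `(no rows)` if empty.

78048

All plays values: [4635, 3292, 5735, 6980, 653, 6565, 5698, 6501, 6396, 4338, 7984, 7569, 4277, 7425].
SUM of non-NULL values = 78048.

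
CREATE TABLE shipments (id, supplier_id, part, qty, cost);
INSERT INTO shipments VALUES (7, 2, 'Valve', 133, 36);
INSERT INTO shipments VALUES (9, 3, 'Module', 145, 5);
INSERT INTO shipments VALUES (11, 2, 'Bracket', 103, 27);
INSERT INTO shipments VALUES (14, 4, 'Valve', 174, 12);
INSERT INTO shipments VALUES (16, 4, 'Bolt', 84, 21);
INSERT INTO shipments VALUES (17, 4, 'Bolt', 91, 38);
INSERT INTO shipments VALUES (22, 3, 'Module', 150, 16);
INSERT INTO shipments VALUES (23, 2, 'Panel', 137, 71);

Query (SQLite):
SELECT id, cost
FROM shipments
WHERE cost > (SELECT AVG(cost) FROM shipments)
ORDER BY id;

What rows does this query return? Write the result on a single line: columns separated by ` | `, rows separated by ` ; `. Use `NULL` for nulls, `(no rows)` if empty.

7 | 36 ; 17 | 38 ; 23 | 71

Scalar subquery: AVG(cost) over all shipments rows = 28.25.
Keep rows where cost > that value.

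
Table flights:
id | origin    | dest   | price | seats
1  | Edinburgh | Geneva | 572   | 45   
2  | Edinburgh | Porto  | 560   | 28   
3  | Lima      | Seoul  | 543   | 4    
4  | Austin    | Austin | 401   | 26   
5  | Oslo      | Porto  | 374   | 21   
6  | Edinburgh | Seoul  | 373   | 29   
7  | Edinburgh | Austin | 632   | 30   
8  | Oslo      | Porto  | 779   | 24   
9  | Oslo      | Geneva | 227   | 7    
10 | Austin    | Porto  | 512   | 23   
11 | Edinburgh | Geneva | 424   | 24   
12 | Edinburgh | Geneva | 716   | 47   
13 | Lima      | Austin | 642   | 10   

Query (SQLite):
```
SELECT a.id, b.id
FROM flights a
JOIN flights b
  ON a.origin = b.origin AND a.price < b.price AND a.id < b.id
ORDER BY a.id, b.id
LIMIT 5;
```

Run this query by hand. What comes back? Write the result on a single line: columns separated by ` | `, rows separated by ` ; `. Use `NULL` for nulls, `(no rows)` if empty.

1 | 7 ; 1 | 12 ; 2 | 7 ; 2 | 12 ; 3 | 13

Pairs (a,b) with same origin, a.price < b.price, a.id < b.id.
origin groups: Austin:{4,10} Edinburgh:{1,2,6,7,11,12} Lima:{3,13} Oslo:{5,8,9}
Ordered by (a.id, b.id); first 5.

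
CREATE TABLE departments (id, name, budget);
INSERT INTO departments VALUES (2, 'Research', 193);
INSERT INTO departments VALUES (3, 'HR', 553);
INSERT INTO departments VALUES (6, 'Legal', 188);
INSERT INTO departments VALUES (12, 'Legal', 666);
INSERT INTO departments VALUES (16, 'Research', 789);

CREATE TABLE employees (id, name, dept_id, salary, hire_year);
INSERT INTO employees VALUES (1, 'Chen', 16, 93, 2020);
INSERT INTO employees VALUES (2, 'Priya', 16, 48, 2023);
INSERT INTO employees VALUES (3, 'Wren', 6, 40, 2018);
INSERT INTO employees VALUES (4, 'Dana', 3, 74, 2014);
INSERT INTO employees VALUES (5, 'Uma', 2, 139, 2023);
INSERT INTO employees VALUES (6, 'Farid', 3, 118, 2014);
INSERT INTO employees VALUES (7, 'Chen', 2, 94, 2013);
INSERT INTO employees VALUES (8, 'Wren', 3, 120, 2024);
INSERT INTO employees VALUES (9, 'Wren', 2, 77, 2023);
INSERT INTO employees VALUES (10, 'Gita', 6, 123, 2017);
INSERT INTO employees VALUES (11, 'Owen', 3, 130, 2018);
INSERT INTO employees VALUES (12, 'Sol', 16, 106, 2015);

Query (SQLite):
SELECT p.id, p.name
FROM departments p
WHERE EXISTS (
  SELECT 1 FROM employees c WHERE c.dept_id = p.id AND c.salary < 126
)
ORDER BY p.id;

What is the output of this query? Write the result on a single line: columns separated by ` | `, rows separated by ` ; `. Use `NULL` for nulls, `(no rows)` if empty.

For each departments row, check whether any employees with matching dept_id has salary < 126.
Keep rows where that is true.

2 | Research ; 3 | HR ; 6 | Legal ; 16 | Research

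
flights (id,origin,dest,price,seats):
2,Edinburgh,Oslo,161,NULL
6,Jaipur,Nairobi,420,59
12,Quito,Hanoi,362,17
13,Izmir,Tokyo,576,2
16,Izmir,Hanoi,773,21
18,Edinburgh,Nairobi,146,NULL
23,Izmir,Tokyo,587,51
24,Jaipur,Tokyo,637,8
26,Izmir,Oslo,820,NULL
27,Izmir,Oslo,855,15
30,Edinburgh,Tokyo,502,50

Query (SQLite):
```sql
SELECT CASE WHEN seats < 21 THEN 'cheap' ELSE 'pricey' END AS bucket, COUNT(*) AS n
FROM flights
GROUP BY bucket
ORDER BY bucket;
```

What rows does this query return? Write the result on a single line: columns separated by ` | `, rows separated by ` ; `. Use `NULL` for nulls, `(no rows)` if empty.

cheap | 4 ; pricey | 7

Bucket rows by seats < 21 → 'cheap' else 'pricey'; count each bucket.
NULL < 21 is unknown, so NULL seats falls into ELSE → 'pricey'.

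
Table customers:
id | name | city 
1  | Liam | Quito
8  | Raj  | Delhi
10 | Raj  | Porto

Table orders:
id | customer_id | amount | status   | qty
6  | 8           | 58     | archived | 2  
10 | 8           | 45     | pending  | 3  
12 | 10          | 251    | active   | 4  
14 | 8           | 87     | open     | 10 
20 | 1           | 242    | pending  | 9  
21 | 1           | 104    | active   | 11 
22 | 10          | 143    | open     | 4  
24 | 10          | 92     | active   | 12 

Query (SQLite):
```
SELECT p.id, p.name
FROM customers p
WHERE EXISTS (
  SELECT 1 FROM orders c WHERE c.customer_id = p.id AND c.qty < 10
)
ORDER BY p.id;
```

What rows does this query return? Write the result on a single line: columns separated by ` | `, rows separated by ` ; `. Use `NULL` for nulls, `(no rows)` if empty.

1 | Liam ; 8 | Raj ; 10 | Raj

For each customers row, check whether any orders with matching customer_id has qty < 10.
Keep rows where that is true.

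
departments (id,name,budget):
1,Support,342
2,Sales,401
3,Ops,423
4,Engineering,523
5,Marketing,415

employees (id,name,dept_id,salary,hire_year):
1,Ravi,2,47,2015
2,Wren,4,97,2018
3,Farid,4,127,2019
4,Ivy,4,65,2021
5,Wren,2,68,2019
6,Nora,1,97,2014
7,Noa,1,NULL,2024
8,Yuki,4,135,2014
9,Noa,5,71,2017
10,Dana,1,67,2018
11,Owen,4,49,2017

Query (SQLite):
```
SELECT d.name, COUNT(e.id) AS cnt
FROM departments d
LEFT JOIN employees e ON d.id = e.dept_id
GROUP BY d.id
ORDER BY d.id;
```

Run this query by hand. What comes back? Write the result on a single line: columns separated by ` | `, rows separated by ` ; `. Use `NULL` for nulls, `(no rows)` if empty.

Support | 3 ; Sales | 2 ; Ops | 0 ; Engineering | 5 ; Marketing | 1

LEFT JOIN keeps every departments row; unmatched ones get NULL for employees columns.
Group by departments.id and compute COUNT(e.id). COUNT(col) of an all-NULL group is 0.
  1: ids {6, 7, 10} → COUNT(e.id)=3
  2: ids {1, 5} → COUNT(e.id)=2
  3: ids {—} → COUNT(e.id)=0
  4: ids {2, 3, 4, 8, 11} → COUNT(e.id)=5
  5: ids {9} → COUNT(e.id)=1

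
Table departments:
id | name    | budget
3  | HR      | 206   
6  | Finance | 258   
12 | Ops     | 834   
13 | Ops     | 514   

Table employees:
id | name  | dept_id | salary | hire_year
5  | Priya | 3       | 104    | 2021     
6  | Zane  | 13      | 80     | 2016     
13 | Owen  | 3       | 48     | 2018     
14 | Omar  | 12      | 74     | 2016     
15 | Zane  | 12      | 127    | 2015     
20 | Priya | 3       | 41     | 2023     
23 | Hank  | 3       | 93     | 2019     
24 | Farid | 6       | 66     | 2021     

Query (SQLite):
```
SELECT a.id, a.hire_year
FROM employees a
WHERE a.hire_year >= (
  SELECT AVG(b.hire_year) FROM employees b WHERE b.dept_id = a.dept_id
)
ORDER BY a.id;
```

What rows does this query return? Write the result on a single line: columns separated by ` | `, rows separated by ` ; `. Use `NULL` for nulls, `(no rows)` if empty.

5 | 2021 ; 6 | 2016 ; 14 | 2016 ; 20 | 2023 ; 24 | 2021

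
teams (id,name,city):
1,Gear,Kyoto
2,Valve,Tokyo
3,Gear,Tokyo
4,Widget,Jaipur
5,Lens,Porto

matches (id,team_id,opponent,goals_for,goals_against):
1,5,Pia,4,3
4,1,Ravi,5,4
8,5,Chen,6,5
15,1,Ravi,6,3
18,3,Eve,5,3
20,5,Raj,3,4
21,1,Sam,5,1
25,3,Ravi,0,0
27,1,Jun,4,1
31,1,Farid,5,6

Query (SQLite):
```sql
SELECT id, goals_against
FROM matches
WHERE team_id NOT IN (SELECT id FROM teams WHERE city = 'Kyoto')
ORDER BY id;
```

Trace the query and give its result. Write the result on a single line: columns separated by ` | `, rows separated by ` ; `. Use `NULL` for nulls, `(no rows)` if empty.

1 | 3 ; 8 | 5 ; 18 | 3 ; 20 | 4 ; 25 | 0

Inner query: teams.id where city = 'Kyoto'.
Outer: keep matches rows whose team_id is not in that set.
Inner query → {1}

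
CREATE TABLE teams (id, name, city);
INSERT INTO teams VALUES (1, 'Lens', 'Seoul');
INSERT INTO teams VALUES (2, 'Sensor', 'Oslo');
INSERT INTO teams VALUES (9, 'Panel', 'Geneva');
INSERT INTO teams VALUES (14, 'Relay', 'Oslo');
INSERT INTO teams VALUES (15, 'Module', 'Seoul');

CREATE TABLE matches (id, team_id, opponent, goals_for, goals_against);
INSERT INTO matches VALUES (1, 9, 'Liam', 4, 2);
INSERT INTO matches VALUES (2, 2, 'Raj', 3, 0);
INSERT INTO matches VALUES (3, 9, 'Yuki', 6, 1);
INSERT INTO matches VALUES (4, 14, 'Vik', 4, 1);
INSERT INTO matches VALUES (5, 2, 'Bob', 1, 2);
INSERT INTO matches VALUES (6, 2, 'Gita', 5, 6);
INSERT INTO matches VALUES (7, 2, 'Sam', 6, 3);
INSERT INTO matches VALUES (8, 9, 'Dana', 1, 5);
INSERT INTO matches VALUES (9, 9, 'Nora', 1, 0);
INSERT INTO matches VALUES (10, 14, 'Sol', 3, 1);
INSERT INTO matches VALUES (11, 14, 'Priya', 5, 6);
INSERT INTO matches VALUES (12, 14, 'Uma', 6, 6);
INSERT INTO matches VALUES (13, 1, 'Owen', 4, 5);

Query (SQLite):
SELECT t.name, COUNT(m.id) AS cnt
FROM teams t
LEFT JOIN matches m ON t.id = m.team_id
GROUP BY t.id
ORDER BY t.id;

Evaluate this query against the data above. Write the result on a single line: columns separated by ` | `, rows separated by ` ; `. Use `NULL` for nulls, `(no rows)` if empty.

LEFT JOIN keeps every teams row; unmatched ones get NULL for matches columns.
Group by teams.id and compute COUNT(m.id). COUNT(col) of an all-NULL group is 0.
  1: ids {13} → COUNT(m.id)=1
  2: ids {2, 5, 6, 7} → COUNT(m.id)=4
  9: ids {1, 3, 8, 9} → COUNT(m.id)=4
  14: ids {4, 10, 11, 12} → COUNT(m.id)=4
  15: ids {—} → COUNT(m.id)=0

Lens | 1 ; Sensor | 4 ; Panel | 4 ; Relay | 4 ; Module | 0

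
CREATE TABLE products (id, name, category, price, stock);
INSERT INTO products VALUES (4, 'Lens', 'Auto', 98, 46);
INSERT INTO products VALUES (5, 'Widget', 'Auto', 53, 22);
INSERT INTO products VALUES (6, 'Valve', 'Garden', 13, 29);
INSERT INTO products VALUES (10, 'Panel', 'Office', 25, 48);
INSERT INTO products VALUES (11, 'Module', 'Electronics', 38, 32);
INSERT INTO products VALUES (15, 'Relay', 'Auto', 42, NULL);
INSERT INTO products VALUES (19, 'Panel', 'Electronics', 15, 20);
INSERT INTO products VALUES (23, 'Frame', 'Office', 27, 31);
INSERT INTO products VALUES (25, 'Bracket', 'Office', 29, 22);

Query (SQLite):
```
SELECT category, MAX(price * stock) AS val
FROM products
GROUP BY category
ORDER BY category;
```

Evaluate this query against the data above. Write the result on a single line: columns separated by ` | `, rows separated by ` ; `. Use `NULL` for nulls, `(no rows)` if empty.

Auto | 4508 ; Electronics | 1216 ; Garden | 377 ; Office | 1200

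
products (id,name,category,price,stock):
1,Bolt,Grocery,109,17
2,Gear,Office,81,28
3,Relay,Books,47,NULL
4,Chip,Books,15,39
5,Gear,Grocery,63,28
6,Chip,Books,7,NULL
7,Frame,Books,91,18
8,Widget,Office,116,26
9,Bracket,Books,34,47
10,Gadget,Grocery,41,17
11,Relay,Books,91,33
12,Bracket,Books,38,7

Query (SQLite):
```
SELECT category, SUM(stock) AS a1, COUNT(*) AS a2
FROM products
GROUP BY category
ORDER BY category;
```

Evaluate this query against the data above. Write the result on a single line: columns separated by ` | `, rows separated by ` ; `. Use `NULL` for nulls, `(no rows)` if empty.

Books | 144 | 7 ; Grocery | 62 | 3 ; Office | 54 | 2

Group products by category.
Per group compute: SUM(stock), COUNT(*).
  Books: ids {3, 4, 6, 7, 9, 11, 12} → SUM(stock)=144, COUNT(*)=7
  Grocery: ids {1, 5, 10} → SUM(stock)=62, COUNT(*)=3
  Office: ids {2, 8} → SUM(stock)=54, COUNT(*)=2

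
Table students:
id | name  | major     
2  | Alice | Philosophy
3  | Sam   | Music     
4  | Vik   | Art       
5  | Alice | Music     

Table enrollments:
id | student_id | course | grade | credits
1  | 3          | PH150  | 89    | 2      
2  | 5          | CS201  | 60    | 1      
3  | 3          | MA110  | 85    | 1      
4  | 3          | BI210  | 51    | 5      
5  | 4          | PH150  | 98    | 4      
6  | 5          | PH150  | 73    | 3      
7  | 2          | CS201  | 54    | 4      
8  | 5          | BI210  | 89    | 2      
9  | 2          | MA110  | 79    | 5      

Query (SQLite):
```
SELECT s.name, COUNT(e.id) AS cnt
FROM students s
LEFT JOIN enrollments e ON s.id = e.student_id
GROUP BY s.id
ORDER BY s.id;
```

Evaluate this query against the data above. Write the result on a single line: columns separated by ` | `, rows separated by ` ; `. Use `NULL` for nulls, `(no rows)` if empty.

LEFT JOIN keeps every students row; unmatched ones get NULL for enrollments columns.
Group by students.id and compute COUNT(e.id). COUNT(col) of an all-NULL group is 0.
  2: ids {7, 9} → COUNT(e.id)=2
  3: ids {1, 3, 4} → COUNT(e.id)=3
  4: ids {5} → COUNT(e.id)=1
  5: ids {2, 6, 8} → COUNT(e.id)=3

Alice | 2 ; Sam | 3 ; Vik | 1 ; Alice | 3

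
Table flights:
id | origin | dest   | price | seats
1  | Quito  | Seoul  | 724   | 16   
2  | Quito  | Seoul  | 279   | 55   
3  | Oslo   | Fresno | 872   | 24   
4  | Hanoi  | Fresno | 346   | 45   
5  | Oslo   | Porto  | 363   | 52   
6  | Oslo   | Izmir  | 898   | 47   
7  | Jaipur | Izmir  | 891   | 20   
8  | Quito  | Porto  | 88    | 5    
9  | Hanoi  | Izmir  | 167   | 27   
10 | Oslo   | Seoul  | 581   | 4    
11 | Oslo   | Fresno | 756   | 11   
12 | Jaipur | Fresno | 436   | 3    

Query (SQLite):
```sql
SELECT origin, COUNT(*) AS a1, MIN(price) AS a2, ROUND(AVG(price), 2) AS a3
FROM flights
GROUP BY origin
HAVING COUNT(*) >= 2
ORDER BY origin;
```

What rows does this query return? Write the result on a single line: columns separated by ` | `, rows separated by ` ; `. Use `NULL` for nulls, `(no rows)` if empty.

Hanoi | 2 | 167 | 256.5 ; Jaipur | 2 | 436 | 663.5 ; Oslo | 5 | 363 | 694 ; Quito | 3 | 88 | 363.67

Group flights by origin.
Per group compute: COUNT(*), MIN(price), ROUND(AVG(price), 2).
HAVING: drop groups with fewer than 2 rows.
  Hanoi: ids {4, 9} → COUNT(*)=2, MIN(price)=167, ROUND(AVG(price), 2)=256.5
  Jaipur: ids {7, 12} → COUNT(*)=2, MIN(price)=436, ROUND(AVG(price), 2)=663.5
  Oslo: ids {3, 5, 6, 10, 11} → COUNT(*)=5, MIN(price)=363, ROUND(AVG(price), 2)=694
  Quito: ids {1, 2, 8} → COUNT(*)=3, MIN(price)=88, ROUND(AVG(price), 2)=363.67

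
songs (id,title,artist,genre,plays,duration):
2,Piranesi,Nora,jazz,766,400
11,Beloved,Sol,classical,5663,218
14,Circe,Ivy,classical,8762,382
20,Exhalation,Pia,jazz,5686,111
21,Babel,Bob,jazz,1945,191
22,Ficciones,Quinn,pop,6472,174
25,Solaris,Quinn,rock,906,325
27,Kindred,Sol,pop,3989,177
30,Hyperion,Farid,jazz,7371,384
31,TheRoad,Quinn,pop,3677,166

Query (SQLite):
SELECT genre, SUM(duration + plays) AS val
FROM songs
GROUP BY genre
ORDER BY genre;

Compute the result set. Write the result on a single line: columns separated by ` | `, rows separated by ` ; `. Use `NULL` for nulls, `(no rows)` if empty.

classical | 15025 ; jazz | 16854 ; pop | 14655 ; rock | 1231

For each row compute duration + plays.
Group by genre; take SUM of the expression per group.
  classical: ids {11, 14} → SUM(duration + plays)=15025
  jazz: ids {2, 20, 21, 30} → SUM(duration + plays)=16854
  pop: ids {22, 27, 31} → SUM(duration + plays)=14655
  rock: ids {25} → SUM(duration + plays)=1231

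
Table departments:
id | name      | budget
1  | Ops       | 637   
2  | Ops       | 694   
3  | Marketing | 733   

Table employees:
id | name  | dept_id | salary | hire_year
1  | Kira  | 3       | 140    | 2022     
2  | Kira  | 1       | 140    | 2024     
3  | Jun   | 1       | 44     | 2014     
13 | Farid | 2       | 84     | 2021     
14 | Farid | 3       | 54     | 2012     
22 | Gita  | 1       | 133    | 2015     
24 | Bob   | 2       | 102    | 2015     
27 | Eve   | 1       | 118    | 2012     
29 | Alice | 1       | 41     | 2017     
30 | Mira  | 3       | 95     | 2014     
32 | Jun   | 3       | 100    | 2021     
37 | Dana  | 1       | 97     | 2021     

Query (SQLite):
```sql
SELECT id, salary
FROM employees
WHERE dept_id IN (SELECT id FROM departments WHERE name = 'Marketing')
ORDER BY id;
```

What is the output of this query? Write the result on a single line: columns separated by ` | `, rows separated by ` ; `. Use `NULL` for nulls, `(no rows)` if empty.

1 | 140 ; 14 | 54 ; 30 | 95 ; 32 | 100

Inner query: departments.id where name = 'Marketing'.
Outer: keep employees rows whose dept_id is in that set.
Inner query → {3}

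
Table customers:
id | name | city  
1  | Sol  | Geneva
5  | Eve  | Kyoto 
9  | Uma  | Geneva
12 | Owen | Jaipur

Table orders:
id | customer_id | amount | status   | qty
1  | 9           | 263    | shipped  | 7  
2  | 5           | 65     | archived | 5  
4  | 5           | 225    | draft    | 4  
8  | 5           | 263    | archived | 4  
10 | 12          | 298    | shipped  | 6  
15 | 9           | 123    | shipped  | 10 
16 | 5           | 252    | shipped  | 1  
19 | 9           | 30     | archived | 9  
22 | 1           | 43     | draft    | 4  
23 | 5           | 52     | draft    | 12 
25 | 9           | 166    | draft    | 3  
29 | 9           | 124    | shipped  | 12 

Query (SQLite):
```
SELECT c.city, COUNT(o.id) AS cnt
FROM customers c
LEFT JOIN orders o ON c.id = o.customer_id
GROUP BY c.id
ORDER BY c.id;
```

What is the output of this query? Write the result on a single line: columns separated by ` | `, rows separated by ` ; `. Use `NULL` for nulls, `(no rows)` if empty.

Geneva | 1 ; Kyoto | 5 ; Geneva | 5 ; Jaipur | 1

LEFT JOIN keeps every customers row; unmatched ones get NULL for orders columns.
Group by customers.id and compute COUNT(o.id). COUNT(col) of an all-NULL group is 0.
  1: ids {22} → COUNT(o.id)=1
  5: ids {2, 4, 8, 16, 23} → COUNT(o.id)=5
  9: ids {1, 15, 19, 25, 29} → COUNT(o.id)=5
  12: ids {10} → COUNT(o.id)=1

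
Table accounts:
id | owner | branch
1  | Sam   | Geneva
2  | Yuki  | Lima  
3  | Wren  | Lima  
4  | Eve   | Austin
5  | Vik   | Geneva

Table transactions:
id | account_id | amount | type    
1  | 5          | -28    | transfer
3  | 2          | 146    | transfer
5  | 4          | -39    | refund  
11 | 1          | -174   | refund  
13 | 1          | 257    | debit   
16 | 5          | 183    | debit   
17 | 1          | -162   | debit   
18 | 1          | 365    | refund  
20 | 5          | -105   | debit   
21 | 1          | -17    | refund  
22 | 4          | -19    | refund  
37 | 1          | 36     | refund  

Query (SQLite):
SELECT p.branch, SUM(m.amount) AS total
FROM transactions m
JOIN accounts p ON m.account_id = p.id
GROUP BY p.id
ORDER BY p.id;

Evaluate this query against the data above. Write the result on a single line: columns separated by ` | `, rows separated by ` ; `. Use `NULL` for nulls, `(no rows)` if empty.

Geneva | 305 ; Lima | 146 ; Austin | -58 ; Geneva | 50

Join each transactions row to its accounts via account_id.
Group joined rows by accounts.id; compute SUM(m.amount) per group.
  1: ids {11, 13, 17, 18, 21, 37} → SUM(m.amount)=305
  2: ids {3} → SUM(m.amount)=146
  4: ids {5, 22} → SUM(m.amount)=-58
  5: ids {1, 16, 20} → SUM(m.amount)=50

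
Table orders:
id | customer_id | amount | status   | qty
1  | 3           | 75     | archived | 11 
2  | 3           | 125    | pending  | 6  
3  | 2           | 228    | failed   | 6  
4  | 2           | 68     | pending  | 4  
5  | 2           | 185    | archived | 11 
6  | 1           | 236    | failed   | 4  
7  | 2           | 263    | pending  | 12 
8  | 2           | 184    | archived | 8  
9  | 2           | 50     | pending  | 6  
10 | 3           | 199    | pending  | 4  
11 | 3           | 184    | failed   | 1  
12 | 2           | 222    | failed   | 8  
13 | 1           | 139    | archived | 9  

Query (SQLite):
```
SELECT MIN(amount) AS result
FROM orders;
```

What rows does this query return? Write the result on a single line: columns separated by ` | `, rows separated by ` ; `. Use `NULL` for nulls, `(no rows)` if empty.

50

All amount values: [75, 125, 228, 68, 185, 236, 263, 184, 50, 199, 184, 222, 139].
MIN of non-NULL values = 50.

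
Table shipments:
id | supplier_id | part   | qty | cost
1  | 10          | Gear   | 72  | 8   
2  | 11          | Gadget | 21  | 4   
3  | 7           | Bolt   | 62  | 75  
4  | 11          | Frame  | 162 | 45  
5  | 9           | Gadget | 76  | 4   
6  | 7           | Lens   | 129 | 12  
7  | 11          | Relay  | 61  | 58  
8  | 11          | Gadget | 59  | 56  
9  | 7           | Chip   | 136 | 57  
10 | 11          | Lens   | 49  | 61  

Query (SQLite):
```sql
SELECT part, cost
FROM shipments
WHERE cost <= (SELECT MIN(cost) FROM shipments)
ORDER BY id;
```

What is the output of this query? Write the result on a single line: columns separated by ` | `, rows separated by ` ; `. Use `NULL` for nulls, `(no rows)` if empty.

Scalar subquery: MIN(cost) over all shipments rows = 4.
Keep rows where cost <= that value.

Gadget | 4 ; Gadget | 4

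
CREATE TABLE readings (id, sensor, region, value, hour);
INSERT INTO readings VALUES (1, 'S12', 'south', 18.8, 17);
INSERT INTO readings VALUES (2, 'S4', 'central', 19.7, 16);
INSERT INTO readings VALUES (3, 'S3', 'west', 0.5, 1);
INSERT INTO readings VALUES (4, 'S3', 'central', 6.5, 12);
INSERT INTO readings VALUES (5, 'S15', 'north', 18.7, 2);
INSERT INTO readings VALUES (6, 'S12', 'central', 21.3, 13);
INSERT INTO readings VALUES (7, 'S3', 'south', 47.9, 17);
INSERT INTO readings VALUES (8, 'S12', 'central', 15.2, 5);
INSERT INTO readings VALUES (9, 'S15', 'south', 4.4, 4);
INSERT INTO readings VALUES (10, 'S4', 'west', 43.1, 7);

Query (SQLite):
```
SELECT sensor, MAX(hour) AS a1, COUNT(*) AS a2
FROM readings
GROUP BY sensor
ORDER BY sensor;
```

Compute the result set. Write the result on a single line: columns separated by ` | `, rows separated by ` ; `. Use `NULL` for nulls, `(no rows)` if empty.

S12 | 17 | 3 ; S15 | 4 | 2 ; S3 | 17 | 3 ; S4 | 16 | 2

Group readings by sensor.
Per group compute: MAX(hour), COUNT(*).
  S12: ids {1, 6, 8} → MAX(hour)=17, COUNT(*)=3
  S15: ids {5, 9} → MAX(hour)=4, COUNT(*)=2
  S3: ids {3, 4, 7} → MAX(hour)=17, COUNT(*)=3
  S4: ids {2, 10} → MAX(hour)=16, COUNT(*)=2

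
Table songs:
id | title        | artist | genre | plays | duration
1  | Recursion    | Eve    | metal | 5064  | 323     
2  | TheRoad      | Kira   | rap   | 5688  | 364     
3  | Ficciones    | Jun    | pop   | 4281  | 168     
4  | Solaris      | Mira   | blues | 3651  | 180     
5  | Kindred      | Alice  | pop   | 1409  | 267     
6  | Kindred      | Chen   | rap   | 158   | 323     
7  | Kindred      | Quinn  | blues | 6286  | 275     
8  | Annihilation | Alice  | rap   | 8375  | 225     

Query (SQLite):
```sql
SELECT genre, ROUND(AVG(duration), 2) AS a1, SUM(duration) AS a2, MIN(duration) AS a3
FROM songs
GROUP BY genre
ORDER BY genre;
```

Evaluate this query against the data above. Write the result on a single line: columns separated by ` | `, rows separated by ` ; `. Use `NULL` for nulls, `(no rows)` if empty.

Group songs by genre.
Per group compute: ROUND(AVG(duration), 2), SUM(duration), MIN(duration).
  blues: ids {4, 7} → ROUND(AVG(duration), 2)=227.5, SUM(duration)=455, MIN(duration)=180
  metal: ids {1} → ROUND(AVG(duration), 2)=323, SUM(duration)=323, MIN(duration)=323
  pop: ids {3, 5} → ROUND(AVG(duration), 2)=217.5, SUM(duration)=435, MIN(duration)=168
  rap: ids {2, 6, 8} → ROUND(AVG(duration), 2)=304, SUM(duration)=912, MIN(duration)=225

blues | 227.5 | 455 | 180 ; metal | 323 | 323 | 323 ; pop | 217.5 | 435 | 168 ; rap | 304 | 912 | 225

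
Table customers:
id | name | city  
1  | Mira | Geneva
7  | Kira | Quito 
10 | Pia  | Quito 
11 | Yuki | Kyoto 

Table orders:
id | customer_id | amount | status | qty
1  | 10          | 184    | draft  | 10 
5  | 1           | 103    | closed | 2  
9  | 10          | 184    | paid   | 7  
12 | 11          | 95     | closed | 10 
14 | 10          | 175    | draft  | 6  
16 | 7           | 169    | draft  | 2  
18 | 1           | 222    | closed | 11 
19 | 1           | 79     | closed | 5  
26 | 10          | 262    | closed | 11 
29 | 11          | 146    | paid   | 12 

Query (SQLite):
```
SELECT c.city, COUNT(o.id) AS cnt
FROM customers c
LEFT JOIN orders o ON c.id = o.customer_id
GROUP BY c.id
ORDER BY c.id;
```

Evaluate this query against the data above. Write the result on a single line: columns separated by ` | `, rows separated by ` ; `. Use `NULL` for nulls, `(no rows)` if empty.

Geneva | 3 ; Quito | 1 ; Quito | 4 ; Kyoto | 2

LEFT JOIN keeps every customers row; unmatched ones get NULL for orders columns.
Group by customers.id and compute COUNT(o.id). COUNT(col) of an all-NULL group is 0.
  1: ids {5, 18, 19} → COUNT(o.id)=3
  7: ids {16} → COUNT(o.id)=1
  10: ids {1, 9, 14, 26} → COUNT(o.id)=4
  11: ids {12, 29} → COUNT(o.id)=2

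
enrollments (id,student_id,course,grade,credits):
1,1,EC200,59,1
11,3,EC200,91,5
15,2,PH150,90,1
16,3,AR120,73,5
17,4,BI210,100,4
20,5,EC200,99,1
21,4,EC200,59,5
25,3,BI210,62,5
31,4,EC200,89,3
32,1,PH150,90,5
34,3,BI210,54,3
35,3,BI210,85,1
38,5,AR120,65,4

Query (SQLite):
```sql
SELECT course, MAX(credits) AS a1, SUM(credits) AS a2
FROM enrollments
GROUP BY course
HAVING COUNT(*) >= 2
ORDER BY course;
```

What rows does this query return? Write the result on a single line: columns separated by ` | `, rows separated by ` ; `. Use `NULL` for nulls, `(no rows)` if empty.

Group enrollments by course.
Per group compute: MAX(credits), SUM(credits).
HAVING: drop groups with fewer than 2 rows.
  AR120: ids {16, 38} → MAX(credits)=5, SUM(credits)=9
  BI210: ids {17, 25, 34, 35} → MAX(credits)=5, SUM(credits)=13
  EC200: ids {1, 11, 20, 21, 31} → MAX(credits)=5, SUM(credits)=15
  PH150: ids {15, 32} → MAX(credits)=5, SUM(credits)=6

AR120 | 5 | 9 ; BI210 | 5 | 13 ; EC200 | 5 | 15 ; PH150 | 5 | 6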